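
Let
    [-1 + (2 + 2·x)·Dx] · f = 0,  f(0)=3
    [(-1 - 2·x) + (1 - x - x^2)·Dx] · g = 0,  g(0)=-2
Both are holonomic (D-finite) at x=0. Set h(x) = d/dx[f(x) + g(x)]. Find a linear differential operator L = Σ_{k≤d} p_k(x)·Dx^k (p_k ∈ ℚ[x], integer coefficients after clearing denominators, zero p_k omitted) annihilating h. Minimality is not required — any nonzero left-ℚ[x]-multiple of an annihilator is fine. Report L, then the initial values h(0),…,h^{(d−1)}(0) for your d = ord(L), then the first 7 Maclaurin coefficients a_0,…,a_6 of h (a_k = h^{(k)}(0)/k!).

L = (-48 - 138·x - 156·x^2 - 84·x^3 - 30·x^4) + (-69 - 336·x - 615·x^2 - 576·x^3 - 321·x^4 - 90·x^5)·Dx + (18 + 42·x + 6·x^2 - 82·x^3 - 126·x^4 - 82·x^5 - 20·x^6)·Dx^2  (order 2).
h: a_k = -1/2, -35/4, -279/16, -1295/32, -20375/256, -80061/512, -601419/2048, …
ICs: h(0) = -1/2, h′(0) = -35/4.

f: a_k = 3, 3/2, -3/8, 3/16, -15/128, 21/256, -63/1024, …
g: a_k = -2, -2, -4, -6, -10, -16, -26, …
Weyl lclm of L_f,L_g ⇒ L₀ (ord ≤ 2).
h₀' ⇒ L via d/dx closure of L₀.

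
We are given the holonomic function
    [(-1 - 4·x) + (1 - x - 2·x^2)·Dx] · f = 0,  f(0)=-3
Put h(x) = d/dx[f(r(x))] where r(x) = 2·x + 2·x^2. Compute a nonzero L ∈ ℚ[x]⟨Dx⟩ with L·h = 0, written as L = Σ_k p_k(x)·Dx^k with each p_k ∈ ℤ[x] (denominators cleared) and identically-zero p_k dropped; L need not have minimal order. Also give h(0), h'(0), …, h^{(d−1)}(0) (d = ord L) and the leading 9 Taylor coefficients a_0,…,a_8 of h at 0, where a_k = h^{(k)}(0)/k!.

L = (14 + 108·x + 444·x^2 + 1312·x^3 + 2256·x^4 + 1920·x^5 + 640·x^6) + (-1 - 8·x + 6·x^2 + 148·x^3 + 440·x^4 + 624·x^5 + 448·x^6 + 128·x^7)·Dx  (order 1).
h: a_k = -6, -84, -576, -3696, -22440, -129744, -731136, -4034688, -21915360, …
ICs: h(0) = -6.

f: a_k = -3, -3, -9, -15, -33, -63, -129, -255, -513, …
h₀=f(r): pull back L_f along r ⇒ L₀.
Differentiate: ansatz ord ≤ ord L₀ ⇒ L.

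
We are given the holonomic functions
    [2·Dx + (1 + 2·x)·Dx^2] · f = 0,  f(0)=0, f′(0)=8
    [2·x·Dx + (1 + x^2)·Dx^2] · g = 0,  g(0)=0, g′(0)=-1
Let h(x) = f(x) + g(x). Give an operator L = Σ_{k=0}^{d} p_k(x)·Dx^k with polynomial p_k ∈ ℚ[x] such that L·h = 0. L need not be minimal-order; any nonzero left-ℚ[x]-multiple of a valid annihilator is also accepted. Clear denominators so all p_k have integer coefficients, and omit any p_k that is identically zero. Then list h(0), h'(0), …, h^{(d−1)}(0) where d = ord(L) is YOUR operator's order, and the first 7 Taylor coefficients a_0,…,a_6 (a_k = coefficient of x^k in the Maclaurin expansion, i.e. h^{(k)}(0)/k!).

f: a_k = 0, 8, -8, 32/3, -16, 128/5, -128/3, …
g: a_k = 0, -1, 0, 1/3, 0, -1/5, 0, …
Sum ⇒ L₀ = lclm(L_f,L_g) in ℚ(x)⟨Dx⟩.
L = (-2 - 12·x + 6·x^2 + 4·x^3)·Dx + (-5 - 4·x - 9·x^2 + 12·x^3 + 8·x^4)·Dx^2 + (-1 - x + 2·x^2 + x^3 + 3·x^4 + 2·x^5)·Dx^3  (order 3).
h: a_k = 0, 7, -8, 11, -16, 127/5, -128/3, …
ICs: h(0) = 0, h′(0) = 7, h′′(0) = -16.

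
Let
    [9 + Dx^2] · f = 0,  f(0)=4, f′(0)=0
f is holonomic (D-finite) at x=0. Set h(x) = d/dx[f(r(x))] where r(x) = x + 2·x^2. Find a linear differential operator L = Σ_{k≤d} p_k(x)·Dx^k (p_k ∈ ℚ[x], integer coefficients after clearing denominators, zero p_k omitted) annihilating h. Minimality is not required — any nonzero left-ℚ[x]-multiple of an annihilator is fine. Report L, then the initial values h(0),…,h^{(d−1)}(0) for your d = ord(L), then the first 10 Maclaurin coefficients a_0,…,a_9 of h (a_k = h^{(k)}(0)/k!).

f: a_k = 4, 0, -18, 0, 27/2, 0, -81/20, 0, 729/1120, 0, …
Change of var in L_f (x↦r) gives L₀.
Derive L from L₀ (diff closure).
L = (57 + 144·x + 864·x^2 + 2304·x^3 + 2304·x^4) + (-12 - 48·x)·Dx + (1 + 8·x + 16·x^2)·Dx^2  (order 2).
h: a_k = 0, -36, -216, -234, 540, 19197/10, 13419/5, -29511/140, -401679/70, -10070649/1120, …
ICs: h(0) = 0, h′(0) = -36.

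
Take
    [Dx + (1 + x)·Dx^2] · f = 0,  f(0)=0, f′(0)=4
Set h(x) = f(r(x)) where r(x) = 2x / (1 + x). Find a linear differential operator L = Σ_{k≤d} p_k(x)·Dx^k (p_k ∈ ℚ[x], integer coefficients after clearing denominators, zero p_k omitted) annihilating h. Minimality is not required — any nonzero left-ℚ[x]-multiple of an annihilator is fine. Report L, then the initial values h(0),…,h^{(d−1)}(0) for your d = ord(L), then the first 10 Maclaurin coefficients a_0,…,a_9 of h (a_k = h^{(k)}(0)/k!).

L = (4 + 6·x)·Dx + (1 + 4·x + 3·x^2)·Dx^2  (order 2).
h: a_k = 0, 8, -16, 104/3, -80, 968/5, -1456/3, 8744/7, -3280, 78728/9, …
ICs: h(0) = 0, h′(0) = 8.

f: a_k = 0, 4, -2, 4/3, -1, 4/5, -2/3, 4/7, -1/2, 4/9, …
Change of var in L_f (x↦r) gives L₀.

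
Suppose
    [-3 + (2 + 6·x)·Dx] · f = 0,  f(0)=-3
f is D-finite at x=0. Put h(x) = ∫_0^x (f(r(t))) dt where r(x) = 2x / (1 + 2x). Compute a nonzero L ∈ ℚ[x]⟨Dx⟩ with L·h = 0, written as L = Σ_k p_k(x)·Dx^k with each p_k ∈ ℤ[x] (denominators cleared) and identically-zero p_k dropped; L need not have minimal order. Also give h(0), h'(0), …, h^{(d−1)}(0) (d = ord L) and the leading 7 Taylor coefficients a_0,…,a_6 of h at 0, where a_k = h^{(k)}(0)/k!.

L = -3·Dx + (1 + 10·x + 16·x^2)·Dx^2  (order 2).
h: a_k = 0, -3, -9/2, 21/2, -261/8, 5031/40, -9069/16, …
ICs: h(0) = 0, h′(0) = -3.

f: a_k = -3, -9/2, 27/8, -81/16, 1215/128, -5103/256, 45927/1024, …
Substitute x→r, Dx→(1/r')Dx; clear ⇒ L₀.
Integrate: L := L₀·Dx.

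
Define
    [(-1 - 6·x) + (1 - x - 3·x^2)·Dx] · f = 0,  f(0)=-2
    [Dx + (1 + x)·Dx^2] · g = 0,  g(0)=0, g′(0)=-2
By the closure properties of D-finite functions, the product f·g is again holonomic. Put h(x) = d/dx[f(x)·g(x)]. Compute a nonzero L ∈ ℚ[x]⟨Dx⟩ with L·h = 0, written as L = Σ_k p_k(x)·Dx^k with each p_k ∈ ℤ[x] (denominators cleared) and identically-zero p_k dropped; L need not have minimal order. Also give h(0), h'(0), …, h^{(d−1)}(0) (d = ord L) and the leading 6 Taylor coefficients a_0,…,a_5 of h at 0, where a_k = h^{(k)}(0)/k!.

L = (142 + 378·x + 324·x^2) + (19 + 173·x + 396·x^2 + 252·x^3)·Dx + (-7 - 12·x + 28·x^2 + 69·x^3 + 36·x^4)·Dx^2  (order 2).
h: a_k = 4, 4, 46, 244/3, 1007/3, 3824/5, …
ICs: h(0) = 4, h′(0) = 4.

f: a_k = -2, -2, -8, -14, -38, -80, …
g: a_k = 0, -2, 1, -2/3, 1/2, -2/5, …
f·g: L₀ = L_f ⊗_s L_g, ord ≤ 1·2.
Derive L from L₀ (diff closure).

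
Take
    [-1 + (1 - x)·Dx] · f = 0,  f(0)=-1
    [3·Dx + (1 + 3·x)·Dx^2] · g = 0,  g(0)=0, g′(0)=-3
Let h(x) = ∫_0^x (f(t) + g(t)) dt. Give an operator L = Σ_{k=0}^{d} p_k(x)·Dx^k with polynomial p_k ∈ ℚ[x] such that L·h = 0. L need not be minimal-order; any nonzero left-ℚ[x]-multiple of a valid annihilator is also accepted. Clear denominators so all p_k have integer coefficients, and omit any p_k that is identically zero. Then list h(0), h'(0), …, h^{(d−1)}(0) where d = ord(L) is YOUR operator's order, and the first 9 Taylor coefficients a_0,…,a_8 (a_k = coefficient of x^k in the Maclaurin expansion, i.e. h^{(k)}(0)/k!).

f: a_k = -1, -1, -1, -1, -1, -1, -1, -1, -1, …
g: a_k = 0, -3, 9/2, -9, 81/4, -243/5, 243/2, -2187/7, 6561/8, …
Weyl lclm of L_f,L_g ⇒ L₀ (ord ≤ 3).
h=∫₀ˣh₀: take L = L₀·Dx.
L = (54 + 18·x)·Dx^2 + (-12 + 72·x + 36·x^2)·Dx^3 + (-5 - 13·x + 9·x^2 + 9·x^3)·Dx^4  (order 4).
h: a_k = 0, -1, -2, 7/6, -5/2, 77/20, -124/15, 241/14, -1097/28, …
ICs: h(0) = 0, h′(0) = -1, h′′(0) = -4, h′′′(0) = 7.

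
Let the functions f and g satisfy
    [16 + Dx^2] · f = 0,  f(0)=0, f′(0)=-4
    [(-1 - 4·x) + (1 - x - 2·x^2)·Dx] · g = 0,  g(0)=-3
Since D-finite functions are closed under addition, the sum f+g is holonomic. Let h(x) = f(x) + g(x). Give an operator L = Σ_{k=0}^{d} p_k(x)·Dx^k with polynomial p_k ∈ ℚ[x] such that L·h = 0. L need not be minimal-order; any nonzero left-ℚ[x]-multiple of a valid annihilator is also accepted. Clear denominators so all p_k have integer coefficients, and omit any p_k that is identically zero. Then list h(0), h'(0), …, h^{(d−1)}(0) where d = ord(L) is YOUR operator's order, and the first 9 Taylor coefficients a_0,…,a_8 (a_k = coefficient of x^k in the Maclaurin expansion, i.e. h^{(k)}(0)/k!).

f: a_k = 0, -4, 0, 32/3, 0, -128/15, 0, 1024/315, 0, …
g: a_k = -3, -3, -9, -15, -33, -63, -129, -255, -513, …
Weyl lclm of L_f,L_g ⇒ L₀ (ord ≤ 3).
L = (-368 - 1408·x + 256·x^2 - 512·x^3 - 2560·x^4 - 2048·x^5) + (176 - 336·x - 384·x^2 + 1024·x^3 + 384·x^4 - 1536·x^5 - 1024·x^6)·Dx + (-23 - 88·x + 16·x^2 - 32·x^3 - 160·x^4 - 128·x^5)·Dx^2 + (11 - 21·x - 24·x^2 + 64·x^3 + 24·x^4 - 96·x^5 - 64·x^6)·Dx^3  (order 3).
h: a_k = -3, -7, -9, -13/3, -33, -1073/15, -129, -79301/315, -513, …
ICs: h(0) = -3, h′(0) = -7, h′′(0) = -18.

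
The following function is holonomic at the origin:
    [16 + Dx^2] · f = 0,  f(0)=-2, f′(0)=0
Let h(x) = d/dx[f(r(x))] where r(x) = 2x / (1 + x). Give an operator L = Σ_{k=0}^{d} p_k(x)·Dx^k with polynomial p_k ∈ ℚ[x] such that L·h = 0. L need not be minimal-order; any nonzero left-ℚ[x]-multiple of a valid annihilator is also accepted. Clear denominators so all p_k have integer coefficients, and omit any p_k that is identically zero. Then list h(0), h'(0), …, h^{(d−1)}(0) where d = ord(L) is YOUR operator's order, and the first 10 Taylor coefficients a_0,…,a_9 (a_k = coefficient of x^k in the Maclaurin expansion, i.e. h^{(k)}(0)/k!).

L = (70 + 12·x + 6·x^2) + (6 + 18·x + 18·x^2 + 6·x^3)·Dx + (1 + 4·x + 6·x^2 + 4·x^3 + x^4)·Dx^2  (order 2).
h: a_k = 0, 128, -384, -1792/3, 16640/3, -212864/15, 72576/5, 7461376/315, -4888064/35, 972032896/2835, …
ICs: h(0) = 0, h′(0) = 128.

f: a_k = -2, 0, 16, 0, -64/3, 0, 512/45, 0, -1024/315, 0, …
Substitute x→r, Dx→(1/r')Dx; clear ⇒ L₀.
h=h₀': d/dx-closure on L₀ ⇒ L.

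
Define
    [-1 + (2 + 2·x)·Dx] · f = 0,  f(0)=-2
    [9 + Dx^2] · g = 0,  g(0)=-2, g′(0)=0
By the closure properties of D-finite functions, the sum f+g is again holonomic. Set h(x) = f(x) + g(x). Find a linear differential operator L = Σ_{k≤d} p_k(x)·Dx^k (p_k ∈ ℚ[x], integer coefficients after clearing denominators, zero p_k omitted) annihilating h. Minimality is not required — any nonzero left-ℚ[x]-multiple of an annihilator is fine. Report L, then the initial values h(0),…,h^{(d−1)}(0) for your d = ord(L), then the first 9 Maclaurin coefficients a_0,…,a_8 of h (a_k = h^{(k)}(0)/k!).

L = (-351 - 648·x - 324·x^2) + (630 + 1926·x + 1944·x^2 + 648·x^3)·Dx + (-39 - 72·x - 36·x^2)·Dx^2 + (70 + 214·x + 216·x^2 + 72·x^3)·Dx^3  (order 3).
h: a_k = -4, -1, 37/4, -1/8, -427/64, -7/128, 5289/2560, -33/1024, -171609/573440, …
ICs: h(0) = -4, h′(0) = -1, h′′(0) = 37/2.

f: a_k = -2, -1, 1/4, -1/8, 5/64, -7/128, 21/512, -33/1024, 429/16384, …
g: a_k = -2, 0, 9, 0, -27/4, 0, 81/40, 0, -729/2240, …
L₀ := lclm(L_f,L_g); ord L₀ ≤ 1+2.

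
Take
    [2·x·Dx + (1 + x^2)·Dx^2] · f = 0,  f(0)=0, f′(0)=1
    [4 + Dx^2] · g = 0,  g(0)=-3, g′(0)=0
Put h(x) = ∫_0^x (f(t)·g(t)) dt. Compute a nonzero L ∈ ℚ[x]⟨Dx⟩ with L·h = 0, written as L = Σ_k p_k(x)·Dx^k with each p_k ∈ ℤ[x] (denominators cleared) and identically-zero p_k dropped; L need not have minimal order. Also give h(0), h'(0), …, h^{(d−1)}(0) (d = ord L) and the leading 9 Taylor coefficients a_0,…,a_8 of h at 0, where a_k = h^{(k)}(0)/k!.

f: a_k = 0, 1, 0, -1/3, 0, 1/5, 0, -1/7, 0, …
g: a_k = -3, 0, 6, 0, -2, 0, 4/15, 0, -2/105, …
Sym-product of L_f,L_g gives L₀ (≤ ord 4).
h=∫₀ˣh₀: take L = L₀·Dx.
L = (160 + 464·x^2 + 464·x^4 + 256·x^6 + 64·x^8)·Dx + (96·x + 224·x^3 + 192·x^5 + 64·x^7)·Dx^2 + (60 + 188·x^2 + 216·x^4 + 128·x^6 + 32·x^8)·Dx^3 + (24·x + 56·x^3 + 48·x^5 + 16·x^7)·Dx^4 + (5 + 18·x^2 + 25·x^4 + 16·x^6 + 4·x^8)·Dx^5  (order 5).
h: a_k = 0, 0, -3/2, 0, 7/4, 0, -23/30, 0, 269/840, …
ICs: h(0) = 0, h′(0) = 0, h′′(0) = -3, h′′′(0) = 0, h′′′′(0) = 42.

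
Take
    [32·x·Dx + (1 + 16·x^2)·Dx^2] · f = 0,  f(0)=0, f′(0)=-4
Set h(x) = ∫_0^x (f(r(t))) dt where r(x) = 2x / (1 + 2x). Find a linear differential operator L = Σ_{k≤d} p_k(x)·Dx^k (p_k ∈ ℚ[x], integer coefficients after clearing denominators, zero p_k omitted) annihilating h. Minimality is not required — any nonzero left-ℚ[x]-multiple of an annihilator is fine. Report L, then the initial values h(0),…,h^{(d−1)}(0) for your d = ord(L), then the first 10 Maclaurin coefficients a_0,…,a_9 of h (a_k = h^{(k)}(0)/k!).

f: a_k = 0, -4, 0, 64/3, 0, -1024/5, 0, 16384/7, 0, -262144/9, …
h₀=f(r): pull back L_f along r ⇒ L₀.
∫: right-multiply L₀ by Dx.
L = (4 + 136·x)·Dx^2 + (1 + 4·x + 68·x^2)·Dx^3  (order 3).
h: a_k = 0, 0, -4, 16/3, 104/3, -192, -6464/15, 156416/21, -46528/7, -824320/3, …
ICs: h(0) = 0, h′(0) = 0, h′′(0) = -8.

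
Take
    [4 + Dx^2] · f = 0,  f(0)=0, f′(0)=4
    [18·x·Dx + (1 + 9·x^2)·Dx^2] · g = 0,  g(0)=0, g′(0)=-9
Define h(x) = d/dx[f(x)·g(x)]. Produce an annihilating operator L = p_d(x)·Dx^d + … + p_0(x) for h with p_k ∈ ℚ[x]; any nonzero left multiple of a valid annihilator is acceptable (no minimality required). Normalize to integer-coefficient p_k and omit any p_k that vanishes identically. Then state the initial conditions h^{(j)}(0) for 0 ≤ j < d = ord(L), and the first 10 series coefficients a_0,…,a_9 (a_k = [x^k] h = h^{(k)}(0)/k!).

f: a_k = 0, 4, 0, -8/3, 0, 8/15, 0, -16/315, 0, 8/2835, …
g: a_k = 0, -9, 0, 27, 0, -729/5, 0, 6561/7, 0, -6561, …
L₀ := L_f ⊗_s L_g (sym. prod.), ord ≤ 4.
h₀' ⇒ L via d/dx closure of L₀.
L = (52480 + 1115424·x^2 + 18751824·x^4 + 15209856·x^6 + 3464208·x^8 - 11337408·x^10 + 34012224·x^12) + (31032·x + 1320624·x^3 + 10701720·x^5 + 13646880·x^7 + 18895680·x^9 + 34012224·x^11)·Dx + (13640 + 300780·x^2 + 4978584·x^4 + 5269212·x^6 + 3621672·x^8 + 2834352·x^10 + 17006112·x^12)·Dx^2 + (7758·x + 330156·x^3 + 2675430·x^5 + 3411720·x^7 + 4723920·x^9 + 8503056·x^11)·Dx^3 + (130 + 5481·x^2 + 72657·x^4 + 366687·x^6 + 688905·x^8 + 1417176·x^10 + 2125764·x^12)·Dx^4  (order 4).
h: a_k = 0, -72, 0, 528, 0, -3960, 0, 166112/5, 0, -90791144/315, …
ICs: h(0) = 0, h′(0) = -72, h′′(0) = 0, h′′′(0) = 3168.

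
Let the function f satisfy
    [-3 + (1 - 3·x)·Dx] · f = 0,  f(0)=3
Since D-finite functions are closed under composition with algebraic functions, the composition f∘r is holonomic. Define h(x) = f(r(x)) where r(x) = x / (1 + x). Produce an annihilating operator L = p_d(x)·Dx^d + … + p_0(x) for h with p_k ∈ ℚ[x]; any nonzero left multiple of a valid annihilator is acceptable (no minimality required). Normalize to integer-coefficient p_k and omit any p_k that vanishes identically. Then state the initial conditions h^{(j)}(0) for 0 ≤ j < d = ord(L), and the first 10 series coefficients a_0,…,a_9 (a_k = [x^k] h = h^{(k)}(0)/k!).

L = 3 + (-1 + x + 2·x^2)·Dx  (order 1).
h: a_k = 3, 9, 18, 36, 72, 144, 288, 576, 1152, 2304, …
ICs: h(0) = 3.

f: a_k = 3, 9, 27, 81, 243, 729, 2187, 6561, 19683, 59049, …
Substitute x→r, Dx→(1/r')Dx; clear ⇒ L₀.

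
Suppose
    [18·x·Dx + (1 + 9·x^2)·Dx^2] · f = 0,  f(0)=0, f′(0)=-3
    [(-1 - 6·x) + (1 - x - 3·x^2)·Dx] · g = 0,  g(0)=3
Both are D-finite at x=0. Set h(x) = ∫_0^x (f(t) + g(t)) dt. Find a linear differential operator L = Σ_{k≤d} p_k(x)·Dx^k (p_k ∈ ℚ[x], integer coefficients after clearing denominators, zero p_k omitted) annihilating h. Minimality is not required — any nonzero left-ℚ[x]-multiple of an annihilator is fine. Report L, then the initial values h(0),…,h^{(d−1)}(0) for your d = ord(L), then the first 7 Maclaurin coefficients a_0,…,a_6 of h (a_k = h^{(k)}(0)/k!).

f: a_k = 0, -3, 0, 9, 0, -243/5, 0, …
g: a_k = 3, 3, 12, 21, 57, 120, 291, …
f+g: L₀ = lclm(L_f,L_g), ord ≤ 2+1.
h=∫₀ˣh₀: take L = L₀·Dx.
L = (72 - 288·x - 4428·x^2 - 9720·x^3 - 33534·x^4 - 13122·x^6)·Dx^2 + (-30 - 180·x - 144·x^2 - 1728·x^3 - 9153·x^4 - 23814·x^5 - 2187·x^6 - 13122·x^7)·Dx^3 + (4 + 14·x + 114·x^2 - 36·x^3 + 459·x^4 - 1539·x^5 - 2430·x^6 - 729·x^7 - 2187·x^8)·Dx^4  (order 4).
h: a_k = 0, 3, 0, 4, 15/2, 57/5, 119/10, …
ICs: h(0) = 0, h′(0) = 3, h′′(0) = 0, h′′′(0) = 24.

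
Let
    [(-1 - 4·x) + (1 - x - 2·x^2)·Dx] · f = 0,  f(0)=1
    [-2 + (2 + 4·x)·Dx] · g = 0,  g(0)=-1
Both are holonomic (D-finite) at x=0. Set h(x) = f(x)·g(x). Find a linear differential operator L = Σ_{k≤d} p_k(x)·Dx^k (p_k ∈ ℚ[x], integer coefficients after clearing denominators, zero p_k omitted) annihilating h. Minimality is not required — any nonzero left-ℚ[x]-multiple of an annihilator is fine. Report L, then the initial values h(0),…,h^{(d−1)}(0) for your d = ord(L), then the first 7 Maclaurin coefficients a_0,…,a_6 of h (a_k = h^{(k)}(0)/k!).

L = (2 + 5·x + 6·x^2) + (-1 - x + 4·x^2 + 4·x^3)·Dx  (order 1).
h: a_k = -1, -2, -7/2, -8, -115/8, -125/4, -939/16, …
ICs: h(0) = -1.

f: a_k = 1, 1, 3, 5, 11, 21, 43, …
g: a_k = -1, -1, 1/2, -1/2, 5/8, -7/8, 21/16, …
f·g: L₀ = L_f ⊗_s L_g, ord ≤ 1·1.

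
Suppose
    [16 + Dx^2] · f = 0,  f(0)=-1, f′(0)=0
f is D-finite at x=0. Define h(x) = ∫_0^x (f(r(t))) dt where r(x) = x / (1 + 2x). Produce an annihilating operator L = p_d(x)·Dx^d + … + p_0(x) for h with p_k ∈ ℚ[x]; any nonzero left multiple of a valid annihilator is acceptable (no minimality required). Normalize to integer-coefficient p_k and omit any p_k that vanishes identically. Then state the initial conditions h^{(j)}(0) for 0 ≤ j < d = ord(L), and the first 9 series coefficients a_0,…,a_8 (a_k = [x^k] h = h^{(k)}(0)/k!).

L = 16·Dx + (4 + 24·x + 48·x^2 + 32·x^3)·Dx^2 + (1 + 8·x + 24·x^2 + 32·x^3 + 16·x^4)·Dx^3  (order 3).
h: a_k = 0, -1, 0, 8/3, -8, 256/15, -256/9, 1408/45, 64/5, …
ICs: h(0) = 0, h′(0) = -1, h′′(0) = 0.

f: a_k = -1, 0, 8, 0, -32/3, 0, 256/45, 0, -512/315, …
L₀ from L_f via x↦r, Dx↦r'^{-1}Dx.
h=∫₀ˣh₀: take L = L₀·Dx.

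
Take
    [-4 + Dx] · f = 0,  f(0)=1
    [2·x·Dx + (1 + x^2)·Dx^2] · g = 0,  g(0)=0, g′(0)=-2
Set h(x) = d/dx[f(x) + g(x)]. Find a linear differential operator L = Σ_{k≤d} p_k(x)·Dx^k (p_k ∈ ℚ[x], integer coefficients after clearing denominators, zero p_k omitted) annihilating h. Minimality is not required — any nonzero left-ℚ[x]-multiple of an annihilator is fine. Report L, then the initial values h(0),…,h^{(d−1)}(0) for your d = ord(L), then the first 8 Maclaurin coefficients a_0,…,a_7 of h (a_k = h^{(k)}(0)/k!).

f: a_k = 1, 4, 8, 32/3, 32/3, 128/15, 256/45, 1024/315, …
g: a_k = 0, -2, 0, 2/3, 0, -2/5, 0, 2/7, …
Sum ⇒ L₀ = lclm(L_f,L_g) in ℚ(x)⟨Dx⟩.
Derive L from L₀ (diff closure).
L = (4 - 16·x - 12·x^2 - 16·x^3) + (-9 - 13·x^2 - 8·x^4)·Dx + (2 + x + 4·x^2 + x^3 + 2·x^4)·Dx^2  (order 2).
h: a_k = 2, 16, 34, 128/3, 122/3, 512/15, 1114/45, 4096/315, …
ICs: h(0) = 2, h′(0) = 16.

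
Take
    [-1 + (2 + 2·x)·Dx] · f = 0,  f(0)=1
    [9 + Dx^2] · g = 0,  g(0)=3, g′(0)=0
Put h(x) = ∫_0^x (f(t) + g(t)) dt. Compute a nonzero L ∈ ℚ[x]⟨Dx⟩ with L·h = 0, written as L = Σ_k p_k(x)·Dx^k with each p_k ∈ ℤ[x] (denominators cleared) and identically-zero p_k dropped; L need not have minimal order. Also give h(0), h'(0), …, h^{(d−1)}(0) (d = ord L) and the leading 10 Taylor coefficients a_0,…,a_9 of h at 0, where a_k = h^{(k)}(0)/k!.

f: a_k = 1, 1/2, -1/8, 1/16, -5/128, 7/256, -21/1024, 33/2048, -429/32768, 715/65536, …
g: a_k = 3, 0, -27/2, 0, 81/8, 0, -243/80, 0, 2187/4480, 0, …
f+g: L₀ = lclm(L_f,L_g), ord ≤ 1+2.
∫: right-multiply L₀ by Dx.
L = (-351 - 648·x - 324·x^2)·Dx + (630 + 1926·x + 1944·x^2 + 648·x^3)·Dx^2 + (-39 - 72·x - 36·x^2)·Dx^3 + (70 + 214·x + 216·x^2 + 72·x^3)·Dx^4  (order 4).
h: a_k = 0, 4, 1/4, -109/24, 1/64, 1291/640, 7/1536, -15657/35840, 33/16384, 181619/3440640, …
ICs: h(0) = 0, h′(0) = 4, h′′(0) = 1/2, h′′′(0) = -109/4.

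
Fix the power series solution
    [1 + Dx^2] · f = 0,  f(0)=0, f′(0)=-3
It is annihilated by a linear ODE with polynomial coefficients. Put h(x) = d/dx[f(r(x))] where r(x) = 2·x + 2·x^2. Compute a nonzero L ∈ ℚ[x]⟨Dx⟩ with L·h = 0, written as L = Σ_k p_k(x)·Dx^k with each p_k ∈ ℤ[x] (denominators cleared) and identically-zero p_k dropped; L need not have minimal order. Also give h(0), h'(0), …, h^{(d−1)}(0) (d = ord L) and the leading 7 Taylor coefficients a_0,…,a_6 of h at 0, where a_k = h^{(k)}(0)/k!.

L = (16 + 32·x + 96·x^2 + 128·x^3 + 64·x^4) + (-6 - 12·x)·Dx + (1 + 4·x + 4·x^2)·Dx^2  (order 2).
h: a_k = -6, -12, 12, 48, 56, 0, -832/15, …
ICs: h(0) = -6, h′(0) = -12.

f: a_k = 0, -3, 0, 1/2, 0, -1/40, 0, …
h₀=f(r): pull back L_f along r ⇒ L₀.
Differentiate: ansatz ord ≤ ord L₀ ⇒ L.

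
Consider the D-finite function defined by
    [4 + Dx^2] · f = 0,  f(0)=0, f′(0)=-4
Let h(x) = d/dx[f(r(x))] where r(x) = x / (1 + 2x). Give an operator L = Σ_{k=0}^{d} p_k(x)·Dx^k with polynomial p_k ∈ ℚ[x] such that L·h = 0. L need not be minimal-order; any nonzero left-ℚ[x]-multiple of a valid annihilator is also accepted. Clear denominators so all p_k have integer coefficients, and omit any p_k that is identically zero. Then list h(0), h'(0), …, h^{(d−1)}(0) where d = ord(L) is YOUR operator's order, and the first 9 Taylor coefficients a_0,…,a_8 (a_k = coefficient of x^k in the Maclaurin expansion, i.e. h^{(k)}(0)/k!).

f: a_k = 0, -4, 0, 8/3, 0, -8/15, 0, 16/315, 0, …
Substitute x→r, Dx→(1/r')Dx; clear ⇒ L₀.
Differentiate: ansatz ord ≤ ord L₀ ⇒ L.
L = (28 + 96·x + 96·x^2) + (12 + 72·x + 144·x^2 + 96·x^3)·Dx + (1 + 8·x + 24·x^2 + 32·x^3 + 16·x^4)·Dx^2  (order 2).
h: a_k = -4, 16, -40, 64, -8/3, -480, 110896/45, -407296/45, 1793432/63, …
ICs: h(0) = -4, h′(0) = 16.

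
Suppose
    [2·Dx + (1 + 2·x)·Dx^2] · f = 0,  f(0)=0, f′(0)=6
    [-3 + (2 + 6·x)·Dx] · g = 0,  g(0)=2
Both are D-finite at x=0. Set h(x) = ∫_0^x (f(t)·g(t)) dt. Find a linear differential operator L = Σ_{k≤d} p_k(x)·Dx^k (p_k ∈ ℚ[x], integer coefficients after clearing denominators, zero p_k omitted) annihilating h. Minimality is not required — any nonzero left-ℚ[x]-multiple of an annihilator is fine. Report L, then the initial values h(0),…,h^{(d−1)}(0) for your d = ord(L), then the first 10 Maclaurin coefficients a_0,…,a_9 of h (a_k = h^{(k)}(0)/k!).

f: a_k = 0, 6, -6, 8, -12, 96/5, -32, 384/7, -96, 512/3, …
g: a_k = 2, 3, -9/4, 27/8, -405/64, 1701/128, -15309/512, 72171/1024, -2814669/16384, 14073345/32768, …
h₀=f·g: eliminate ⇒ L₀, order ≤ 2·1.
h=∫h₀ ⇒ L = L₀·Dx.
L = (15 + 18·x)·Dx + (-4 - 12·x)·Dx^2 + (4 + 32·x + 84·x^2 + 72·x^3)·Dx^3  (order 3).
h: a_k = 0, 0, 6, 2, -31/8, 27/4, -3937/320, 52897/2240, -3402537/71680, 5339567/53760, …
ICs: h(0) = 0, h′(0) = 0, h′′(0) = 12.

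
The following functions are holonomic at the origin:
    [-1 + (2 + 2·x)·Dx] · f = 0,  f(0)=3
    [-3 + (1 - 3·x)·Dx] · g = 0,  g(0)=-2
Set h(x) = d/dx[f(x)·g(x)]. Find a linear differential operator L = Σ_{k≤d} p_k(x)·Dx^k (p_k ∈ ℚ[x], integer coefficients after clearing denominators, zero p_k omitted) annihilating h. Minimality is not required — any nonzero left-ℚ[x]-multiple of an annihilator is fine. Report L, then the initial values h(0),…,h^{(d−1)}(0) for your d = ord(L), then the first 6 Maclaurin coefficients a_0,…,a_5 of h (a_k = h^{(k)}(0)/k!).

f: a_k = 3, 3/2, -3/8, 3/16, -15/128, 21/256, …
g: a_k = -2, -6, -18, -54, -162, -486, …
L₀ := L_f ⊗_s L_g (sym. prod.), ord ≤ 1.
h₀' ⇒ L via d/dx closure of L₀.
L = (83 + 126·x + 27·x^2) + (-14 + 22·x + 54·x^2 + 18·x^3)·Dx  (order 1).
h: a_k = -21, -249/2, -4491/8, -35913/16, -1077495/128, -7757775/256, …
ICs: h(0) = -21.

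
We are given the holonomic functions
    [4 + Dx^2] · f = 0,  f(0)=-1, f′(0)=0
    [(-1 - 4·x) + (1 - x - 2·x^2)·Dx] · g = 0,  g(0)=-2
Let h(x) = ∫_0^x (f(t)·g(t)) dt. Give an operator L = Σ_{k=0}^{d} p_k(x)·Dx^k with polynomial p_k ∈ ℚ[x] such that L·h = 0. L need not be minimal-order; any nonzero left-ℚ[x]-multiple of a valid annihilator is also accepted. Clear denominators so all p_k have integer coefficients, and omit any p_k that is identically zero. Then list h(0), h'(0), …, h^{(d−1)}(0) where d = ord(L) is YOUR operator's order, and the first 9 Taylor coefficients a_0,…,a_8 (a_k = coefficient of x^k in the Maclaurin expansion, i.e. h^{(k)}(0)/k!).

f: a_k = -1, 0, 2, 0, -2/3, 0, 4/45, 0, -2/315, …
g: a_k = -2, -2, -6, -10, -22, -42, -86, -170, -342, …
L₀ := L_f ⊗_s L_g (sym. prod.), ord ≤ 2.
∫: right-multiply L₀ by Dx.
L = (4·x + 8·x^2)·Dx + (2 + 8·x)·Dx^2 + (-1 + x + 2·x^2)·Dx^3  (order 3).
h: a_k = 0, 2, 1, 2/3, 3/2, 34/15, 35/9, 2062/315, 2081/180, …
ICs: h(0) = 0, h′(0) = 2, h′′(0) = 2.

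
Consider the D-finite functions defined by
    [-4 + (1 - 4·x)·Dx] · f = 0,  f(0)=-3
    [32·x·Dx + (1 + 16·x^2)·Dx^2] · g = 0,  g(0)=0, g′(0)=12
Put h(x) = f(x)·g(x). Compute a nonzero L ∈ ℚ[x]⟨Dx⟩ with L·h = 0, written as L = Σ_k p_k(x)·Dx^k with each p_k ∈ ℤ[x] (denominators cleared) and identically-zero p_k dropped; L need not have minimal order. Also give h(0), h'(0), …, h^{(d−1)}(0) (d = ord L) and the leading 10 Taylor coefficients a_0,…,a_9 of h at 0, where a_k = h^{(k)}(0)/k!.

L = 128·x + (8 - 32·x + 256·x^2)·Dx + (-1 + 4·x - 16·x^2 + 64·x^3)·Dx^2  (order 2).
h: a_k = 0, -36, -144, -384, -1536, -39936/5, -159744/5, -3735552/35, -14942208/35, -68943872/35, …
ICs: h(0) = 0, h′(0) = -36.

f: a_k = -3, -12, -48, -192, -768, -3072, -12288, -49152, -196608, -786432, …
g: a_k = 0, 12, 0, -64, 0, 3072/5, 0, -49152/7, 0, 262144/3, …
Product ⇒ symmetric product L₀, ord ≤ 2.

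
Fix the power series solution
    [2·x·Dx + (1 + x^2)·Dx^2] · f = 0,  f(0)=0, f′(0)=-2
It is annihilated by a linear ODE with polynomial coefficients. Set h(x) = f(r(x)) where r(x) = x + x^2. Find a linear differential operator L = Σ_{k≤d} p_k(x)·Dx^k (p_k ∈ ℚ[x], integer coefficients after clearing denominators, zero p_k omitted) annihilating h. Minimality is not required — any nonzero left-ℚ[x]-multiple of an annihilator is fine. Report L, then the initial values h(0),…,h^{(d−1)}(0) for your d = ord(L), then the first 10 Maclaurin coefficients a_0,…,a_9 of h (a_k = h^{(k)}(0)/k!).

f: a_k = 0, -2, 0, 2/3, 0, -2/5, 0, 2/7, 0, -2/9, …
f∘r: x↦r, Dx↦Dx/r' in L_f ⇒ L₀.
L = (-2 + 2·x + 8·x^2 + 12·x^3 + 6·x^4)·Dx + (1 + 2·x + x^2 + 4·x^3 + 5·x^4 + 2·x^5)·Dx^2  (order 2).
h: a_k = 0, -2, -2, 2/3, 2, 8/5, -4/3, -26/7, -2, 34/9, …
ICs: h(0) = 0, h′(0) = -2.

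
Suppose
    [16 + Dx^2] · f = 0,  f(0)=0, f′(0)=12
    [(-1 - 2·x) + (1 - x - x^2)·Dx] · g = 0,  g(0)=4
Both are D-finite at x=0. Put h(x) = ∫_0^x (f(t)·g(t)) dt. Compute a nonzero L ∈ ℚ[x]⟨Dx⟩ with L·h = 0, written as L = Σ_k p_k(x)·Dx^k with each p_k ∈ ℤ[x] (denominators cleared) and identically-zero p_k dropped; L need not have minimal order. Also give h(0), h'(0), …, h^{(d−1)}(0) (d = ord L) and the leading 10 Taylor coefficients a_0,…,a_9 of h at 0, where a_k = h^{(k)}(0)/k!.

f: a_k = 0, 12, 0, -32, 0, 128/5, 0, -1024/105, 0, 2048/945, …
g: a_k = 4, 4, 8, 12, 20, 32, 52, 84, 136, 220, …
Product ⇒ symmetric product L₀, ord ≤ 2.
∫: right-multiply L₀ by Dx.
L = (-14 + 16·x + 16·x^2)·Dx + (2 + 4·x)·Dx^2 + (-1 + x + x^2)·Dx^3  (order 3).
h: a_k = 0, 0, 24, 16, -8, 16/5, 72/5, 512/35, 1966/105, 5296/189, …
ICs: h(0) = 0, h′(0) = 0, h′′(0) = 48.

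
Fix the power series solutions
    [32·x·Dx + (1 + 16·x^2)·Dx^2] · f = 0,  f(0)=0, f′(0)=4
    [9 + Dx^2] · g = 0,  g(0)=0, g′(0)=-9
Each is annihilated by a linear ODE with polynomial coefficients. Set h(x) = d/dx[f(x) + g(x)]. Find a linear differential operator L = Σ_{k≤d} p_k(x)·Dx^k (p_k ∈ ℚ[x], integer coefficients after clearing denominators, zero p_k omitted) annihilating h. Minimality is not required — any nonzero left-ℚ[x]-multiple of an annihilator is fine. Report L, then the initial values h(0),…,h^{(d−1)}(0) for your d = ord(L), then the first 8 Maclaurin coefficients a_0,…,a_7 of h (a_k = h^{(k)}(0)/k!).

f: a_k = 0, 4, 0, -64/3, 0, 1024/5, 0, -16384/7, …
g: a_k = 0, -9, 0, 27/2, 0, -243/40, 0, 729/560, …
Sum ⇒ L₀ = lclm(L_f,L_g) in ℚ(x)⟨Dx⟩.
h=h₀': d/dx-closure on L₀ ⇒ L.
L = (-52704·x + 967680·x^3 + 663552·x^5) + (-207 + 13104·x^2 + 283392·x^4 + 331776·x^6)·Dx + (-5856·x + 107520·x^3 + 73728·x^5)·Dx^2 + (-23 + 1456·x^2 + 31488·x^4 + 36864·x^6)·Dx^3  (order 3).
h: a_k = -5, 0, -47/2, 0, 7949/8, 0, -1309991/80, 0, …
ICs: h(0) = -5, h′(0) = 0, h′′(0) = -47.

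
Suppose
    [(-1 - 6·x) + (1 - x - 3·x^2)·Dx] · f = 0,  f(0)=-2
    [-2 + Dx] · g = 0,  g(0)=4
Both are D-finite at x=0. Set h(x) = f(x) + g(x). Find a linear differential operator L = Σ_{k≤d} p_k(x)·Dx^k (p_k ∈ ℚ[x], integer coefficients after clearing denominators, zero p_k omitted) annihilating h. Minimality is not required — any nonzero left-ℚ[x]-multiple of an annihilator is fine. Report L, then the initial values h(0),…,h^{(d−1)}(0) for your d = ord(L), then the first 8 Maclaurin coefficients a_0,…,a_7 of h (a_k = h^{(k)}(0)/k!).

L = (-12 - 16·x - 144·x^2 - 72·x^3) + (4 + 26·x + 74·x^2 - 24·x^3 - 36·x^4)·Dx + (1 - 9·x - x^2 + 30·x^3 + 18·x^4)·Dx^2  (order 2).
h: a_k = 2, 6, 0, -26/3, -106/3, -1184/15, -8714/45, -136678/315, …
ICs: h(0) = 2, h′(0) = 6.

f: a_k = -2, -2, -8, -14, -38, -80, -194, -434, …
g: a_k = 4, 8, 8, 16/3, 8/3, 16/15, 16/45, 32/315, …
Sum ⇒ L₀ = lclm(L_f,L_g) in ℚ(x)⟨Dx⟩.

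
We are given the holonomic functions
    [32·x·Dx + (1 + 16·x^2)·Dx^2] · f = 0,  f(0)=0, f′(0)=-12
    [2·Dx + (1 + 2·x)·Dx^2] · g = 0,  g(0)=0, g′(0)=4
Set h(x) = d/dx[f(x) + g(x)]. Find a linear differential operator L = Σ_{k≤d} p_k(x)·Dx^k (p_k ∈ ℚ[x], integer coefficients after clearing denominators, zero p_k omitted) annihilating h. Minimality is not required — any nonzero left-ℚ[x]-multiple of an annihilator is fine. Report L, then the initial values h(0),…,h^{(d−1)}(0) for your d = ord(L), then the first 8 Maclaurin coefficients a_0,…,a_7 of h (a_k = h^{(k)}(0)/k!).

f: a_k = 0, -12, 0, 64, 0, -3072/5, 0, 49152/7, …
g: a_k = 0, 4, -4, 16/3, -8, 64/5, -64/3, 256/7, …
Weyl lclm of L_f,L_g ⇒ L₀ (ord ≤ 4).
Derive L from L₀ (diff closure).
L = (-32 - 192·x + 1536·x^2 + 1024·x^3) + (-20 - 64·x + 576·x^2 + 3072·x^3 + 2048·x^4)·Dx + (-1 + 14·x + 32·x^2 + 256·x^3 + 768·x^4 + 512·x^5)·Dx^2  (order 2).
h: a_k = -8, -8, 208, -32, -3008, -128, 49408, -512, …
ICs: h(0) = -8, h′(0) = -8.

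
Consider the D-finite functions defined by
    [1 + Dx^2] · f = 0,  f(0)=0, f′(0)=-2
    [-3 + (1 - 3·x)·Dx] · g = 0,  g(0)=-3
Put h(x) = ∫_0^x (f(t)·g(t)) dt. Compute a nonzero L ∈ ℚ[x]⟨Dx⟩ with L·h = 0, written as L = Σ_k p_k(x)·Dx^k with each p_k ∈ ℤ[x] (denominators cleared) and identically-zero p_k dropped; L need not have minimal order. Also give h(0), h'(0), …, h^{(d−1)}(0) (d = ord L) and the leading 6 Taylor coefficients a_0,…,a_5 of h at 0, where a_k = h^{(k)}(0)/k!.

L = (-1 + 3·x)·Dx + 6·Dx^2 + (-1 + 3·x)·Dx^3  (order 3).
h: a_k = 0, 0, 3, 6, 53/4, 159/5, …
ICs: h(0) = 0, h′(0) = 0, h′′(0) = 6.

f: a_k = 0, -2, 0, 1/3, 0, -1/60, …
g: a_k = -3, -9, -27, -81, -243, -729, …
Sym-product of L_f,L_g gives L₀ (≤ ord 2).
∫: right-multiply L₀ by Dx.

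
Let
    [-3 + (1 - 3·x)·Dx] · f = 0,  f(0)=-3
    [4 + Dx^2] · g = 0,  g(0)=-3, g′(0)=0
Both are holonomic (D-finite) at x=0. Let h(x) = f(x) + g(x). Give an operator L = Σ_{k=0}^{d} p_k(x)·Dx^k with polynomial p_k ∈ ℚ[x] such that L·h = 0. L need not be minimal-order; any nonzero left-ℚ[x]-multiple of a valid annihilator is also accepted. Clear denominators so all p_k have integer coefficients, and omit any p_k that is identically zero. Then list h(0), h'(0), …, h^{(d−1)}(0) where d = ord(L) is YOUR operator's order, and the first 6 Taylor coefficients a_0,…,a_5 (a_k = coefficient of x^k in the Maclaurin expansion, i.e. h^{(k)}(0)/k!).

L = (348 - 144·x + 216·x^2) + (-44 + 180·x - 216·x^2 + 216·x^3)·Dx + (87 - 36·x + 54·x^2)·Dx^2 + (-11 + 45·x - 54·x^2 + 54·x^3)·Dx^3  (order 3).
h: a_k = -6, -9, -21, -81, -245, -729, …
ICs: h(0) = -6, h′(0) = -9, h′′(0) = -42.

f: a_k = -3, -9, -27, -81, -243, -729, …
g: a_k = -3, 0, 6, 0, -2, 0, …
L₀ := lclm(L_f,L_g); ord L₀ ≤ 1+2.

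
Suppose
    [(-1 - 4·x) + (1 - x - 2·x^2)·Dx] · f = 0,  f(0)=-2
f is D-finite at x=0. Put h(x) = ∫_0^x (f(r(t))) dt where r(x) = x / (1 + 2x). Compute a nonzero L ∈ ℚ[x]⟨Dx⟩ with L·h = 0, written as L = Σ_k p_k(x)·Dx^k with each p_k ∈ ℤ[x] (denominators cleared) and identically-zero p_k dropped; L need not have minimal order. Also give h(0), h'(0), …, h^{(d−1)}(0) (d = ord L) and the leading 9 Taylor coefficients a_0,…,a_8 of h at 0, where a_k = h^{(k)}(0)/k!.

L = (-1 - 6·x)·Dx + (1 + 5·x + 6·x^2)·Dx^2  (order 2).
h: a_k = 0, -2, -1, -2/3, 3/2, -18/5, 9, -162/7, 243/4, …
ICs: h(0) = 0, h′(0) = -2.

f: a_k = -2, -2, -6, -10, -22, -42, -86, -170, -342, …
Change of var in L_f (x↦r) gives L₀.
∫: right-multiply L₀ by Dx.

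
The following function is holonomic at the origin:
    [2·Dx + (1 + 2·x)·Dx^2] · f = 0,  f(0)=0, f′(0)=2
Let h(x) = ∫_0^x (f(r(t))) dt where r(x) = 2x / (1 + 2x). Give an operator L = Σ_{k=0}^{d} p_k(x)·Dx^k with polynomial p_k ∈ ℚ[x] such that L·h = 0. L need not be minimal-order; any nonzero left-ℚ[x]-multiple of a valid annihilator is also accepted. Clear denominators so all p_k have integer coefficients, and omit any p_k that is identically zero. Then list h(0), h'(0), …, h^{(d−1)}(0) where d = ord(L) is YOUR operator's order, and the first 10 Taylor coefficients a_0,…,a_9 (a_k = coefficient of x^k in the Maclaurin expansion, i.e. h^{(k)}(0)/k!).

L = (8 + 24·x)·Dx^2 + (1 + 8·x + 12·x^2)·Dx^3  (order 3).
h: a_k = 0, 0, 2, -16/3, 52/3, -64, 3872/15, -3328/3, 34976/7, -209920/9, …
ICs: h(0) = 0, h′(0) = 0, h′′(0) = 4.

f: a_k = 0, 2, -2, 8/3, -4, 32/5, -32/3, 128/7, -32, 512/9, …
L₀ from L_f via x↦r, Dx↦r'^{-1}Dx.
∫: right-multiply L₀ by Dx.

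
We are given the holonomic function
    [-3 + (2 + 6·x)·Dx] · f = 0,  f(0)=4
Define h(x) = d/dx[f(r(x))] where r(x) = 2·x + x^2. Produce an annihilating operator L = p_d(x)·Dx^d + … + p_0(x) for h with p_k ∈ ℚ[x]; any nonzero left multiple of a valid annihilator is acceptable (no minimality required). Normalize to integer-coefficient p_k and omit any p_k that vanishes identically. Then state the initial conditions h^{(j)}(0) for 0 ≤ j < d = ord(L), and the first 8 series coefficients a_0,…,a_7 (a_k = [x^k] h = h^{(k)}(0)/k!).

L = -2 + (-1 - 7·x - 9·x^2 - 3·x^3)·Dx  (order 1).
h: a_k = 12, -24, 108, -504, 2430, -11988, 60102, -304884, …
ICs: h(0) = 12.

f: a_k = 4, 6, -9/2, 27/4, -405/32, 1701/64, -15309/256, 72171/512, …
f∘r: x↦r, Dx↦Dx/r' in L_f ⇒ L₀.
h₀' ⇒ L via d/dx closure of L₀.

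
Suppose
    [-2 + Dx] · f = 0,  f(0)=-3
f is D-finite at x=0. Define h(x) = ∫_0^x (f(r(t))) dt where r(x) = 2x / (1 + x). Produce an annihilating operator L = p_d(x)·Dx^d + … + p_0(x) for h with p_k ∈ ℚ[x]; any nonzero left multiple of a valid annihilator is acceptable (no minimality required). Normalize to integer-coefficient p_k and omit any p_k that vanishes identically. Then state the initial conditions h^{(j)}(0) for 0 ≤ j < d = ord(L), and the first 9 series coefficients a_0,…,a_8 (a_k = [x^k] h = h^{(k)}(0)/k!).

L = -4·Dx + (1 + 2·x + x^2)·Dx^2  (order 2).
h: a_k = 0, -3, -6, -4, 1, 4/5, -14/15, 44/105, 17/210, …
ICs: h(0) = 0, h′(0) = -3.

f: a_k = -3, -6, -6, -4, -2, -4/5, -4/15, -8/105, -2/105, …
L₀ from L_f via x↦r, Dx↦r'^{-1}Dx.
h=∫₀ˣh₀: take L = L₀·Dx.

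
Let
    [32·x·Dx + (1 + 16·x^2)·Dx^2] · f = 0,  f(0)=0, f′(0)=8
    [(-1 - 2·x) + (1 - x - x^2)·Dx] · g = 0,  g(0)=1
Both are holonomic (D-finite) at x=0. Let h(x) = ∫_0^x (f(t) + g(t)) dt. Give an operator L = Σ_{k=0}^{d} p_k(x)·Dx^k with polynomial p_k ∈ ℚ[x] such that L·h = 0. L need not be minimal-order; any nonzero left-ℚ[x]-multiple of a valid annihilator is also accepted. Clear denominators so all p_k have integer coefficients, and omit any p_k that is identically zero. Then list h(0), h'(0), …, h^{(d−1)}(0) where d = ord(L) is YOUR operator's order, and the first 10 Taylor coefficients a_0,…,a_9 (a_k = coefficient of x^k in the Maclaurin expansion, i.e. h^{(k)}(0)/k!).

L = (64 - 256·x - 3904·x^2 - 6912·x^3 - 9696·x^4 - 1536·x^6)·Dx^2 + (-25 - 24·x + 542·x^2 - 780·x^3 - 6800·x^4 - 6560·x^5 - 768·x^6 - 1536·x^7)·Dx^3 + (2 + 17·x + 62·x^2 + 202·x^3 + 445·x^4 - 1136·x^5 - 576·x^6 - 256·x^7 - 256·x^8)·Dx^4  (order 4).
h: a_k = 0, 1, 9/2, 2/3, -119/12, 1, 348/5, 13/7, -32621/56, 34/9, …
ICs: h(0) = 0, h′(0) = 1, h′′(0) = 9, h′′′(0) = 4.

f: a_k = 0, 8, 0, -128/3, 0, 2048/5, 0, -32768/7, 0, 524288/9, …
g: a_k = 1, 1, 2, 3, 5, 8, 13, 21, 34, 55, …
Sum ⇒ L₀ = lclm(L_f,L_g) in ℚ(x)⟨Dx⟩.
h=∫h₀ ⇒ L = L₀·Dx.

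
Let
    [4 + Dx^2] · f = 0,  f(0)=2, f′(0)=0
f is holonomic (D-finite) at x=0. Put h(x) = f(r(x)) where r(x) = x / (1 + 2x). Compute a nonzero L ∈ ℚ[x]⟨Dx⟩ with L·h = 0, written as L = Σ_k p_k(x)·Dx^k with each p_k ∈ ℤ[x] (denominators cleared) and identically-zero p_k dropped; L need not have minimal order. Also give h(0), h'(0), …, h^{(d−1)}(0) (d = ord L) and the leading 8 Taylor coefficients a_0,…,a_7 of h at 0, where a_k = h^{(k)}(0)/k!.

L = 4 + (4 + 24·x + 48·x^2 + 32·x^3)·Dx + (1 + 8·x + 24·x^2 + 32·x^3 + 16·x^4)·Dx^2  (order 2).
h: a_k = 2, 0, -4, 16, -140/3, 352/3, -12008/45, 2784/5, …
ICs: h(0) = 2, h′(0) = 0.

f: a_k = 2, 0, -4, 0, 4/3, 0, -8/45, 0, …
L₀ from L_f via x↦r, Dx↦r'^{-1}Dx.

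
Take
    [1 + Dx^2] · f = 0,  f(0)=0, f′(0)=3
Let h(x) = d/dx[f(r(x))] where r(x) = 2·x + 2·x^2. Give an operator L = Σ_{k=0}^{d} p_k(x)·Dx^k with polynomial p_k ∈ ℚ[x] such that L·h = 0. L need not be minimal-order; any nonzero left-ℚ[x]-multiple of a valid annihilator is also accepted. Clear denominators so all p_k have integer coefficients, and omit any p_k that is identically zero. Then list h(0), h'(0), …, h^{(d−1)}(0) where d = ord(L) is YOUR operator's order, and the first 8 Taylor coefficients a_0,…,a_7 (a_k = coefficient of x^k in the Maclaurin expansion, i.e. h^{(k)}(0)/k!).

L = (16 + 32·x + 96·x^2 + 128·x^3 + 64·x^4) + (-6 - 12·x)·Dx + (1 + 4·x + 4·x^2)·Dx^2  (order 2).
h: a_k = 6, 12, -12, -48, -56, 0, 832/15, 896/15, …
ICs: h(0) = 6, h′(0) = 12.

f: a_k = 0, 3, 0, -1/2, 0, 1/40, 0, -1/1680, …
h₀=f(r): pull back L_f along r ⇒ L₀.
h=h₀': d/dx-closure on L₀ ⇒ L.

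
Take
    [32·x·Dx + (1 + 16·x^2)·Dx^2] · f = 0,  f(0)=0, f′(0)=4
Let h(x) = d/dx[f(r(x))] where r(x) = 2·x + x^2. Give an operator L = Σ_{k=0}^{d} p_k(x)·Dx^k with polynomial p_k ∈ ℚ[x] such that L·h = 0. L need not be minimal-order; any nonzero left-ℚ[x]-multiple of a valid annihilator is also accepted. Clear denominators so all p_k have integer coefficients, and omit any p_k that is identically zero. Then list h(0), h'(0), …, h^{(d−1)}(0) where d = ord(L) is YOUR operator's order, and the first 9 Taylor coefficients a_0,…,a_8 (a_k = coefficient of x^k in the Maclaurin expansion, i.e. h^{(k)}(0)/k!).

L = (-1 + 128·x + 256·x^2 + 192·x^3 + 48·x^4) + (1 + x + 64·x^2 + 128·x^3 + 80·x^4 + 16·x^5)·Dx  (order 1).
h: a_k = 8, 8, -512, -1024, 32128, 98176, -1982464, -8323072, 120080384, …
ICs: h(0) = 8.

f: a_k = 0, 4, 0, -64/3, 0, 1024/5, 0, -16384/7, 0, …
L₀ from L_f via x↦r, Dx↦r'^{-1}Dx.
h=h₀': d/dx-closure on L₀ ⇒ L.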